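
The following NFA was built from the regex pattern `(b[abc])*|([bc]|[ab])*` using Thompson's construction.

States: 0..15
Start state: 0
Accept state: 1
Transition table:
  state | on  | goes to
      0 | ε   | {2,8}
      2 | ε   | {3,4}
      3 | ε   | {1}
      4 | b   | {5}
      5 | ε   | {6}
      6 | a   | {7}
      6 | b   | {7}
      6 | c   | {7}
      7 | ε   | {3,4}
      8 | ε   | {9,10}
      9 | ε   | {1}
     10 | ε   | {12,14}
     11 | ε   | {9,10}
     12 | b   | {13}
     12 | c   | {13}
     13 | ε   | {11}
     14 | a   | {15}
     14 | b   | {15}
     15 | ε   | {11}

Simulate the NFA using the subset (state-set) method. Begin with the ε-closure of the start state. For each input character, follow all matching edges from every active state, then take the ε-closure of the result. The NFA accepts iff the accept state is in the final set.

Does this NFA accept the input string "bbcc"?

Answer: ACCEPT

Steps:
S₀ = ε-closure({0}) = {0,1,2,3,4,8,9,10,12,14}
'b' @ 1: {1,5,6,9,10,11,12,13,14,15}  ✓accept
'b' @ 2: {1,3,4,7,9,10,11,12,13,14,15}  ✓accept
'c' @ 3: {1,9,10,11,12,13,14}  ✓accept
'c' @ 4: {1,9,10,11,12,13,14}  ✓accept
final: {1,9,10,11,12,13,14}; accept 1 in set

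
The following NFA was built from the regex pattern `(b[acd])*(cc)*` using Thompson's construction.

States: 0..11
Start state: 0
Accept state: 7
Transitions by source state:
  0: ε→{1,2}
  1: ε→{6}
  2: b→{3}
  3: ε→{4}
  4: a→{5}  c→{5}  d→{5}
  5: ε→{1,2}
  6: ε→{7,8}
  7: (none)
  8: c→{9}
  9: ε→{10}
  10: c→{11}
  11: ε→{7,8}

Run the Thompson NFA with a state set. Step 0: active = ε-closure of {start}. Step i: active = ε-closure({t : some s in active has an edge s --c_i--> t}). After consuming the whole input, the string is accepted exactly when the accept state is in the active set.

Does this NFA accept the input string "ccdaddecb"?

start: ε-closure({0}) = {0,1,2,6,7,8}
'c' @ 1: {9,10}
'c' @ 2: {7,8,11}  ✓accept
'd' @ 3: {}  — state set empty
rest 'addecb' ignored (set empty)
end set {} — state 7 not in

Answer: REJECT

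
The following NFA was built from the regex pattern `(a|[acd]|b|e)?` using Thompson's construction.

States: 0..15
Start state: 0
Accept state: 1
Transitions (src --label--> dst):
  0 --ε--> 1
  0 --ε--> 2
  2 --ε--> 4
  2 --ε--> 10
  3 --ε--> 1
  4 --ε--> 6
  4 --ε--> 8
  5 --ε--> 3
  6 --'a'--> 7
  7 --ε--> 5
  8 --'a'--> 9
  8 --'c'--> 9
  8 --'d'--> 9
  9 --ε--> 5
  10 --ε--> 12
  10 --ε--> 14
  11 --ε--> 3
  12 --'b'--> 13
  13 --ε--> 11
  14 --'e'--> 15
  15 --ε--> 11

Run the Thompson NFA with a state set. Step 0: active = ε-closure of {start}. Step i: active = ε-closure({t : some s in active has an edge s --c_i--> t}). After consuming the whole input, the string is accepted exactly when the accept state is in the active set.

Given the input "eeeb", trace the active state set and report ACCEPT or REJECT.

S₀ = ε-closure({0}) = {0,1,2,4,6,8,10,12,14}
'e' @ 1: {1,3,11,15}  [accepting]
'e' @ 2: {}  — state set empty
rest 'eb' ignored (set empty)
final: {}; accept 1 not in set

Answer: REJECT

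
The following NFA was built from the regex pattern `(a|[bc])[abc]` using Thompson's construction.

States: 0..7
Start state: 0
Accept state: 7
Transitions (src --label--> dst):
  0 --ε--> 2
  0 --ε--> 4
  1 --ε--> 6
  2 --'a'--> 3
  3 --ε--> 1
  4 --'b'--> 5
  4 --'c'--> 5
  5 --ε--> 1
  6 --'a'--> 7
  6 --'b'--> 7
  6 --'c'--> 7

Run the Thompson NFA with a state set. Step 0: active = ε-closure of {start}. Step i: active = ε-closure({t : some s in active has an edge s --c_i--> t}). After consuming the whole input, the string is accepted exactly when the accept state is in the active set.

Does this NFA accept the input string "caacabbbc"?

initial (ε-close {0}): {0,2,4}
'c' @ 1: {1,5,6}
'a' @ 2: {7}  ✓accept
'a' @ 3: {}  — no active states
rest 'cabbbc' ignored (set empty)
end set {} — state 7 not in

Answer: REJECT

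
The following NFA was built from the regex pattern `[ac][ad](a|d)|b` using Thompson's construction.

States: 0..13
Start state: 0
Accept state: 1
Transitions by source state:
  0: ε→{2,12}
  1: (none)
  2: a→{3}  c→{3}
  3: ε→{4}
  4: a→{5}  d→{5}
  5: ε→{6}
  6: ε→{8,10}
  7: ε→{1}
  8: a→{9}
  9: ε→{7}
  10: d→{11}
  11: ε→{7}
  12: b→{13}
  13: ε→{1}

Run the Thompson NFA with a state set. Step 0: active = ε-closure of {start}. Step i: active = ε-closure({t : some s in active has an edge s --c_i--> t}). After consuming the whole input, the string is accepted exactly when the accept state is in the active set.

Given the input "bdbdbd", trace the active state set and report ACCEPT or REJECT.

Answer: REJECT

Derivation:
initial (ε-close {0}): {0,2,12}
'b' @ 1: {1,13}  [accepting]
'd' @ 2: {}  — dead — no transitions
rest 'bdbd' ignored (set empty)
end set {} — state 1 not in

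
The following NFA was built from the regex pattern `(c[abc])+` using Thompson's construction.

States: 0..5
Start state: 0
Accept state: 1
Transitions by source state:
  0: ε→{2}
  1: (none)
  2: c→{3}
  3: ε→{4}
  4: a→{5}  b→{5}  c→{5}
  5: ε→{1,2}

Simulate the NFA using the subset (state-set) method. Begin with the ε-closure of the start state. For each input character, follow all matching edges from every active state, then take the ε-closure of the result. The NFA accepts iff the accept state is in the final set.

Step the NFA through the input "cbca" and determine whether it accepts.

S₀ = ε-closure({0}) = {0,2}
'c' @ 1: {3,4}
'b' @ 2: {1,2,5}  [accepting]
'c' @ 3: {3,4}
'a' @ 4: {1,2,5}  [accepting]
end set {1,2,5} — state 1 in

Answer: ACCEPT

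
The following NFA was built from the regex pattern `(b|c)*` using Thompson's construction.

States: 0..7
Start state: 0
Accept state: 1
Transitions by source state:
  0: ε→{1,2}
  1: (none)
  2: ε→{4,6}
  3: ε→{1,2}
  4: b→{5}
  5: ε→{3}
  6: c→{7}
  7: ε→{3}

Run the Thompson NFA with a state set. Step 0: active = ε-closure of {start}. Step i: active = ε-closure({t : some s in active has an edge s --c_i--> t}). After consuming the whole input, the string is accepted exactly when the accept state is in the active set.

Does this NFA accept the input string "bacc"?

Answer: REJECT

Trace:
initial (ε-close {0}): {0,1,2,4,6}
'b' @ 1: {1,2,3,4,5,6}  [accepting]
'a' @ 2: {}  — state set empty
rest 'cc' ignored (set empty)
after full input: {}  (accept=1 not in)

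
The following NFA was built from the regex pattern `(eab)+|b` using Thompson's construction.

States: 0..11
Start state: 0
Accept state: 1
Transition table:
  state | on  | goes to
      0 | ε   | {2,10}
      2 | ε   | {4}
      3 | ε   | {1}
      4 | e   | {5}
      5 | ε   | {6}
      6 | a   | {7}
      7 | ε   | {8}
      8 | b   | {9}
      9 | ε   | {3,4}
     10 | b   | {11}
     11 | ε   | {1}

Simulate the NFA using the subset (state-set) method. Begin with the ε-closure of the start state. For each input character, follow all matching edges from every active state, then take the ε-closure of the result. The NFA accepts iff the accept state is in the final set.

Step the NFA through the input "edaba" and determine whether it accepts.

Answer: REJECT

Trace:
S₀ = ε-closure({0}) = {0,2,4,10}
'e' @ 1: {5,6}
'd' @ 2: {}  — state set empty
rest 'aba' ignored (set empty)
final: {}; accept 1 not in set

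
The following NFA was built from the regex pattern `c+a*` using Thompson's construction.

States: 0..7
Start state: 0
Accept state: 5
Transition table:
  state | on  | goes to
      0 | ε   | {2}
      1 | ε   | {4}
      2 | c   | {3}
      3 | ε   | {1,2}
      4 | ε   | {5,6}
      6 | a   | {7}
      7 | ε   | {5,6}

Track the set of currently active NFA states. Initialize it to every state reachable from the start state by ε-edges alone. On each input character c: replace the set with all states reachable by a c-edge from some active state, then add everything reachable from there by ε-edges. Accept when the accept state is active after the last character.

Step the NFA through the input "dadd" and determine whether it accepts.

Answer: REJECT

Trace:
initial (ε-close {0}): {0,2}
'd' @ 1: {}  — dead — no transitions
rest 'add' ignored (set empty)
after full input: {}  (accept=5 not in)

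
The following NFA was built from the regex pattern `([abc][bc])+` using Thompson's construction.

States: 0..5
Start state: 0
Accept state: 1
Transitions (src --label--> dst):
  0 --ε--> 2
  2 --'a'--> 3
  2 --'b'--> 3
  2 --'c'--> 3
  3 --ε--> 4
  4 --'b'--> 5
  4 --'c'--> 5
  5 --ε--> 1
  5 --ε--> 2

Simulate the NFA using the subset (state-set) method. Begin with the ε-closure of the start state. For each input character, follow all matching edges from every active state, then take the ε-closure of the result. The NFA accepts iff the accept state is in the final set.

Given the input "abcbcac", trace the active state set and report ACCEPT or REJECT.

start: ε-closure({0}) = {0,2}
'a' @ 1: {3,4}
'b' @ 2: {1,2,5}  [accepting]
'c' @ 3: {3,4}
'b' @ 4: {1,2,5}  [accepting]
'c' @ 5: {3,4}
'a' @ 6: {}  — dead — no transitions
rest 'c' ignored (set empty)
end set {} — state 1 not in

Answer: REJECT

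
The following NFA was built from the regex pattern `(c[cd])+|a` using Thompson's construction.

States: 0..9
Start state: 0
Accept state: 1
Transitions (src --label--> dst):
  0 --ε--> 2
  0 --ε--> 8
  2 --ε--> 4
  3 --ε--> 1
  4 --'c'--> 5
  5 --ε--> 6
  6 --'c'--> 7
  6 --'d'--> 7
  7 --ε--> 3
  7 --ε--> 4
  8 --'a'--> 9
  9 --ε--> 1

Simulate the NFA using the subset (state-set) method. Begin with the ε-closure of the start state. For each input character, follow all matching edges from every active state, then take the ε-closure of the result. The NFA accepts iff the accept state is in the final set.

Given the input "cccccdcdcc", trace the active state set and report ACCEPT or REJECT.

start: ε-closure({0}) = {0,2,4,8}
'c' @ 1: {5,6}
'c' @ 2: {1,3,4,7}  ✓accept
'c' @ 3: {5,6}
'c' @ 4: {1,3,4,7}  ✓accept
'c' @ 5: {5,6}
'd' @ 6: {1,3,4,7}  ✓accept
'c' @ 7: {5,6}
'd' @ 8: {1,3,4,7}  ✓accept
'c' @ 9: {5,6}
'c' @ 10: {1,3,4,7}  ✓accept
final: {1,3,4,7}; accept 1 in set

Answer: ACCEPT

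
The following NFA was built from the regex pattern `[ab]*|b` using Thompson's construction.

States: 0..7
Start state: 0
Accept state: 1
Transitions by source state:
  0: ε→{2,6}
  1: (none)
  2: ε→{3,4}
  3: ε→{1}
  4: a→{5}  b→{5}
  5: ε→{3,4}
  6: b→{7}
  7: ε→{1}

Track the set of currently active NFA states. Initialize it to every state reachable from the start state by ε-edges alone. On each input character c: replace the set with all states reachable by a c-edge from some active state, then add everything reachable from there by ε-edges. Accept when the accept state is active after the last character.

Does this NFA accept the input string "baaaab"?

S₀ = ε-closure({0}) = {0,1,2,3,4,6}
'b' @ 1: {1,3,4,5,7}  [accepting]
'a' @ 2: {1,3,4,5}  [accepting]
'a' @ 3: {1,3,4,5}  [accepting]
'a' @ 4: {1,3,4,5}  [accepting]
'a' @ 5: {1,3,4,5}  [accepting]
'b' @ 6: {1,3,4,5}  [accepting]
after full input: {1,3,4,5}  (accept=1 in)

Answer: ACCEPT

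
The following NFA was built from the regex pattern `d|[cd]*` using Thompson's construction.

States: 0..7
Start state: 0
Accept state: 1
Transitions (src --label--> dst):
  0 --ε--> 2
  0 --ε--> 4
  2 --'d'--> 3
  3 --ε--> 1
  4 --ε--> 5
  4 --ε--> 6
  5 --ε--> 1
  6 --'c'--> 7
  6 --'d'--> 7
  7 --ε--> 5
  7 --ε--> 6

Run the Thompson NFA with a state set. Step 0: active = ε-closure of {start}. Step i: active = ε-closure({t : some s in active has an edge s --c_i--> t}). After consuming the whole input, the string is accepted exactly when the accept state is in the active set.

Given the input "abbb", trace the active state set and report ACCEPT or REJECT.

initial (ε-close {0}): {0,1,2,4,5,6}
'a' @ 1: {}  — state set empty
rest 'bbb' ignored (set empty)
end set {} — state 1 not in

Answer: REJECT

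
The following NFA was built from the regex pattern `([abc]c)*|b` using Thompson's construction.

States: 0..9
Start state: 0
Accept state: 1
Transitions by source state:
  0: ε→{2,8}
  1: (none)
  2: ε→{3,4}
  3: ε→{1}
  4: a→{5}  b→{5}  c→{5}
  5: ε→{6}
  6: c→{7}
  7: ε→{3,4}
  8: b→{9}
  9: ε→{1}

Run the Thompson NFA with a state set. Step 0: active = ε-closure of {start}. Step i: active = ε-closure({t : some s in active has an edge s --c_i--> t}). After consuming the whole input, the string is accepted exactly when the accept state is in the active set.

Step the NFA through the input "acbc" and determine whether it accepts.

Answer: ACCEPT

Derivation:
S₀ = ε-closure({0}) = {0,1,2,3,4,8}
'a' @ 1: {5,6}
'c' @ 2: {1,3,4,7}  (accept∈set)
'b' @ 3: {5,6}
'c' @ 4: {1,3,4,7}  (accept∈set)
after full input: {1,3,4,7}  (accept=1 in)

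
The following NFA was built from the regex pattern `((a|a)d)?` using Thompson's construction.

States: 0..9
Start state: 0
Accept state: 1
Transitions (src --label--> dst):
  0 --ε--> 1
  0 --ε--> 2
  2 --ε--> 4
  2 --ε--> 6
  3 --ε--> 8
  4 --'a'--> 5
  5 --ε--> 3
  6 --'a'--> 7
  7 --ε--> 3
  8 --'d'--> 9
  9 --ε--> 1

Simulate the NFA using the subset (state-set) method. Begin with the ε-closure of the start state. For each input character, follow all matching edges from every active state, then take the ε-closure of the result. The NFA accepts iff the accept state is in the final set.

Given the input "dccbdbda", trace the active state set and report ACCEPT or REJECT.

Answer: REJECT

Steps:
start: ε-closure({0}) = {0,1,2,4,6}
'd' @ 1: {}  — no active states
rest 'ccbdbda' ignored (set empty)
after full input: {}  (accept=1 not in)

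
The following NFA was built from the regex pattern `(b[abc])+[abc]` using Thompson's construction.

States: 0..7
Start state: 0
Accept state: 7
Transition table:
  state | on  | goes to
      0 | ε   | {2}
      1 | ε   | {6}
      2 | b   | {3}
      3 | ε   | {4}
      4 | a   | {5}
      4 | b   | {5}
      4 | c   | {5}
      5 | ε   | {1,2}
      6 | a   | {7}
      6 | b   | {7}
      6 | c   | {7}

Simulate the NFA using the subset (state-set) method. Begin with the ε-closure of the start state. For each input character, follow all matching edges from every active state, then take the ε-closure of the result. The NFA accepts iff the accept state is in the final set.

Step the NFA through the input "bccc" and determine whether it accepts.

start: ε-closure({0}) = {0,2}
'b' @ 1: {3,4}
'c' @ 2: {1,2,5,6}
'c' @ 3: {7}  ✓accept
'c' @ 4: {}  — dead — no transitions
end set {} — state 7 not in

Answer: REJECT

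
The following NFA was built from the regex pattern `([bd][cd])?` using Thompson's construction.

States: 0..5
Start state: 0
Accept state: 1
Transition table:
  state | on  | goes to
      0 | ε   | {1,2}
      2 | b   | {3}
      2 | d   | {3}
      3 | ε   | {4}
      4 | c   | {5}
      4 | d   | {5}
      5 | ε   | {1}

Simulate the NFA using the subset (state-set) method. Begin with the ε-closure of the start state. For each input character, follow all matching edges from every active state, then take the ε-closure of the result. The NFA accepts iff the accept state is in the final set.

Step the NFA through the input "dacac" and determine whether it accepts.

Answer: REJECT

Derivation:
start: ε-closure({0}) = {0,1,2}
'd' @ 1: {3,4}
'a' @ 2: {}  — dead — no transitions
rest 'cac' ignored (set empty)
end set {} — state 1 not in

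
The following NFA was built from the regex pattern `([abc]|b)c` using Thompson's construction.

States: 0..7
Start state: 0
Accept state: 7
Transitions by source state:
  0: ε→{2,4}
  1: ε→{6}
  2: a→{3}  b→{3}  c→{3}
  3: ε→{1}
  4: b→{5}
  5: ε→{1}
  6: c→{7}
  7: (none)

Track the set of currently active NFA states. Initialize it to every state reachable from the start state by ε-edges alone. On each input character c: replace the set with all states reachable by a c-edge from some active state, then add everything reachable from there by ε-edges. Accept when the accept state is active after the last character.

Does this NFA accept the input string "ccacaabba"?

start: ε-closure({0}) = {0,2,4}
'c' @ 1: {1,3,6}
'c' @ 2: {7}  [accepting]
'a' @ 3: {}  — no active states
rest 'caabba' ignored (set empty)
final: {}; accept 7 not in set

Answer: REJECT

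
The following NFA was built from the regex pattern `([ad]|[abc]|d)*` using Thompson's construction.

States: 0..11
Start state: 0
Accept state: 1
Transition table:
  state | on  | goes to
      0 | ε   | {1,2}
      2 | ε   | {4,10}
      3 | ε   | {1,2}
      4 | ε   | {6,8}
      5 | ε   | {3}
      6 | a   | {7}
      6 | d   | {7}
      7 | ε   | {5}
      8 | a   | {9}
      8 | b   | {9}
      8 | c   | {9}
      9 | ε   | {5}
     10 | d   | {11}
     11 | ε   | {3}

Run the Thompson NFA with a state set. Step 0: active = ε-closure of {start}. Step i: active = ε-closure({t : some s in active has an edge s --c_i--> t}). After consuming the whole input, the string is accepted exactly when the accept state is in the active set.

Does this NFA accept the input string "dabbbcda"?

S₀ = ε-closure({0}) = {0,1,2,4,6,8,10}
'd' @ 1: {1,2,3,4,5,6,7,8,10,11}  (accept∈set)
'a' @ 2: {1,2,3,4,5,6,7,8,9,10}  (accept∈set)
'b' @ 3: {1,2,3,4,5,6,8,9,10}  (accept∈set)
'b' @ 4: {1,2,3,4,5,6,8,9,10}  (accept∈set)
'b' @ 5: {1,2,3,4,5,6,8,9,10}  (accept∈set)
'c' @ 6: {1,2,3,4,5,6,8,9,10}  (accept∈set)
'd' @ 7: {1,2,3,4,5,6,7,8,10,11}  (accept∈set)
'a' @ 8: {1,2,3,4,5,6,7,8,9,10}  (accept∈set)
after full input: {1,2,3,4,5,6,7,8,9,10}  (accept=1 in)

Answer: ACCEPT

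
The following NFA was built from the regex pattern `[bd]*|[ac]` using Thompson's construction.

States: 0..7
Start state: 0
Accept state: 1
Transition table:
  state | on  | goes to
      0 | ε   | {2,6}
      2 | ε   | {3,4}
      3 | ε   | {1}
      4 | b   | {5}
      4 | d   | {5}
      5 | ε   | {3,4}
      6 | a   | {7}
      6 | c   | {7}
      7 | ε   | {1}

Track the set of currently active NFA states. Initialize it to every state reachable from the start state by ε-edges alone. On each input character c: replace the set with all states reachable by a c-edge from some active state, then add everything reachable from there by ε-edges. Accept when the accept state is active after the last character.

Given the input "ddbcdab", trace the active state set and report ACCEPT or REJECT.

Answer: REJECT

Derivation:
initial (ε-close {0}): {0,1,2,3,4,6}
'd' @ 1: {1,3,4,5}  [accepting]
'd' @ 2: {1,3,4,5}  [accepting]
'b' @ 3: {1,3,4,5}  [accepting]
'c' @ 4: {}  — state set empty
rest 'dab' ignored (set empty)
final: {}; accept 1 not in set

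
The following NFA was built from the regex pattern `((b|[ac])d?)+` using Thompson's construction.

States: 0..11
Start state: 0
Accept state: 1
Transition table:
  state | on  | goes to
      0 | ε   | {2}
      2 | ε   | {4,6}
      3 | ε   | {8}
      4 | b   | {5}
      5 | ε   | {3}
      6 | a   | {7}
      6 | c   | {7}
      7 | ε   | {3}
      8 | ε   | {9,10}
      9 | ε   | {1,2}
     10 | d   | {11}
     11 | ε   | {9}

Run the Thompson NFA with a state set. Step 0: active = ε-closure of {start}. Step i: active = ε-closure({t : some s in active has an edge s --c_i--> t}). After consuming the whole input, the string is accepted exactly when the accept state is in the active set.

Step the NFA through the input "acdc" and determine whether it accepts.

S₀ = ε-closure({0}) = {0,2,4,6}
'a' @ 1: {1,2,3,4,6,7,8,9,10}  ✓accept
'c' @ 2: {1,2,3,4,6,7,8,9,10}  ✓accept
'd' @ 3: {1,2,4,6,9,11}  ✓accept
'c' @ 4: {1,2,3,4,6,7,8,9,10}  ✓accept
final: {1,2,3,4,6,7,8,9,10}; accept 1 in set

Answer: ACCEPT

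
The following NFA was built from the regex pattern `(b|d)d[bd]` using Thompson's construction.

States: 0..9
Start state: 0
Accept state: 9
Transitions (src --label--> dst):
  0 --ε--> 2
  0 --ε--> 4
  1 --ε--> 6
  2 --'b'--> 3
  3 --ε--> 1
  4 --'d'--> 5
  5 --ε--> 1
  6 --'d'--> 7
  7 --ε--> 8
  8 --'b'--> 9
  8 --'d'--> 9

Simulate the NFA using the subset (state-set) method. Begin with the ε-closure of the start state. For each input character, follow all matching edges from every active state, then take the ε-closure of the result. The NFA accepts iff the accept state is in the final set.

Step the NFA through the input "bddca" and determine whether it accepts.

start: ε-closure({0}) = {0,2,4}
'b' @ 1: {1,3,6}
'd' @ 2: {7,8}
'd' @ 3: {9}  (accept∈set)
'c' @ 4: {}  — state set empty
rest 'a' ignored (set empty)
final: {}; accept 9 not in set

Answer: REJECT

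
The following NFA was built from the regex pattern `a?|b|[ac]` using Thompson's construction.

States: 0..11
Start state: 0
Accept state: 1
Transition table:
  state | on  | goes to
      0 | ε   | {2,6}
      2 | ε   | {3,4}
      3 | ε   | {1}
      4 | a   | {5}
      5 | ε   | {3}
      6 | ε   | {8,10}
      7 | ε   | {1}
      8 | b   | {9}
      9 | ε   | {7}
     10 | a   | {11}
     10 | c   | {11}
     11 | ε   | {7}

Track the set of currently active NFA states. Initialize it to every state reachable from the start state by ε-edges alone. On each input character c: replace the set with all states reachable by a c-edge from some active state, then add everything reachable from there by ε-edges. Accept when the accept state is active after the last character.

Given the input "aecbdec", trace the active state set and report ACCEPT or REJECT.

Answer: REJECT

Derivation:
initial (ε-close {0}): {0,1,2,3,4,6,8,10}
'a' @ 1: {1,3,5,7,11}  [accepting]
'e' @ 2: {}  — no active states
rest 'cbdec' ignored (set empty)
after full input: {}  (accept=1 not in)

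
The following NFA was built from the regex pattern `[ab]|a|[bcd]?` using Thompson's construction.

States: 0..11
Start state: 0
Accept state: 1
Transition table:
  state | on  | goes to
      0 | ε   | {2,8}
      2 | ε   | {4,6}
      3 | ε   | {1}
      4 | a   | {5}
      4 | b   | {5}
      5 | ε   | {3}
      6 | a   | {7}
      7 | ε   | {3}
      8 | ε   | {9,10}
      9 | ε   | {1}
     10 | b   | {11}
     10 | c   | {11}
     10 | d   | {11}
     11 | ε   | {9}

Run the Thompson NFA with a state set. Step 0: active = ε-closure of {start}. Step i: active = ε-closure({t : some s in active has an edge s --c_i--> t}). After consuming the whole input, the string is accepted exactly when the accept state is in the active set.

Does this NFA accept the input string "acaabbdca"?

S₀ = ε-closure({0}) = {0,1,2,4,6,8,9,10}
'a' @ 1: {1,3,5,7}  ✓accept
'c' @ 2: {}  — no active states
rest 'aabbdca' ignored (set empty)
after full input: {}  (accept=1 not in)

Answer: REJECT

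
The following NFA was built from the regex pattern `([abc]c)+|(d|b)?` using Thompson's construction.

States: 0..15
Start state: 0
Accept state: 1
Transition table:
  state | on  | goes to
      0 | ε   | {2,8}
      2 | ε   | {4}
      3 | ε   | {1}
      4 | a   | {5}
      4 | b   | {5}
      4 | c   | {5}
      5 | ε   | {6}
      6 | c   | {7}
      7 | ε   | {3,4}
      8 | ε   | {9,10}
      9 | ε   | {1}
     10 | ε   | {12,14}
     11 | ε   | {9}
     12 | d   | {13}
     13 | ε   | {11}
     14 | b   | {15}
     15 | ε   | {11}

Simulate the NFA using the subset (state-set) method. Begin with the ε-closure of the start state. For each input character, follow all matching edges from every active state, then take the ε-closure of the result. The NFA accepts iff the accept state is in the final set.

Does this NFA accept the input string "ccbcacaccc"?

Answer: ACCEPT

Derivation:
S₀ = ε-closure({0}) = {0,1,2,4,8,9,10,12,14}
'c' @ 1: {5,6}
'c' @ 2: {1,3,4,7}  ✓accept
'b' @ 3: {5,6}
'c' @ 4: {1,3,4,7}  ✓accept
'a' @ 5: {5,6}
'c' @ 6: {1,3,4,7}  ✓accept
'a' @ 7: {5,6}
'c' @ 8: {1,3,4,7}  ✓accept
'c' @ 9: {5,6}
'c' @ 10: {1,3,4,7}  ✓accept
after full input: {1,3,4,7}  (accept=1 in)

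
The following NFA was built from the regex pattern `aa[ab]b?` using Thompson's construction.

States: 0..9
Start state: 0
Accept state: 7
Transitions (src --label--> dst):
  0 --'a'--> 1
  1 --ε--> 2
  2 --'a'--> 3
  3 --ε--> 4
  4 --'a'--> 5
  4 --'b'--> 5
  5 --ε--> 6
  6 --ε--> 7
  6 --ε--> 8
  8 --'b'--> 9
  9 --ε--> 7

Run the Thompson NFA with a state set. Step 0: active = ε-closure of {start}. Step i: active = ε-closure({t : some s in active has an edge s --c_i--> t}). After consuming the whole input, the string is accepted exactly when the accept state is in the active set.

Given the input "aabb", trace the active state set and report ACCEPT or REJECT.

initial (ε-close {0}): {0}
'a' @ 1: {1,2}
'a' @ 2: {3,4}
'b' @ 3: {5,6,7,8}  ✓accept
'b' @ 4: {7,9}  ✓accept
end set {7,9} — state 7 in

Answer: ACCEPT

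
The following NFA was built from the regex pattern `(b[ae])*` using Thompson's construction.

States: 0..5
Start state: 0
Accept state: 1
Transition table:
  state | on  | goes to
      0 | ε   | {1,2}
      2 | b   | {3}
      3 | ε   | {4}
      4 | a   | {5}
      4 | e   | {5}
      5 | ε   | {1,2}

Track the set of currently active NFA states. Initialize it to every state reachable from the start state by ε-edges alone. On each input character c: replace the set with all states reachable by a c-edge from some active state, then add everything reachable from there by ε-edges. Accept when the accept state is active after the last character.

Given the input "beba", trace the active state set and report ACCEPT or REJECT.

Answer: ACCEPT

Steps:
S₀ = ε-closure({0}) = {0,1,2}
'b' @ 1: {3,4}
'e' @ 2: {1,2,5}  ✓accept
'b' @ 3: {3,4}
'a' @ 4: {1,2,5}  ✓accept
end set {1,2,5} — state 1 in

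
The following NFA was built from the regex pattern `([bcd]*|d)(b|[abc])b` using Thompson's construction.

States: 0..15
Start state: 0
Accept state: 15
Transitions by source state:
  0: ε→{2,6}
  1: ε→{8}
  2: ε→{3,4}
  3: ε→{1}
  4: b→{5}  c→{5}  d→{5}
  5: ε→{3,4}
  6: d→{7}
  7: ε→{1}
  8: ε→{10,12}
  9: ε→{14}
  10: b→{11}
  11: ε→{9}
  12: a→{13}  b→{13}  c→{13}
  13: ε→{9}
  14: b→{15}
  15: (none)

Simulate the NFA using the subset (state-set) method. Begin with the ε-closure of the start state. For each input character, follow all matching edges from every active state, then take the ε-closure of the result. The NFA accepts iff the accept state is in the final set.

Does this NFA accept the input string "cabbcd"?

Answer: REJECT

Steps:
initial (ε-close {0}): {0,1,2,3,4,6,8,10,12}
'c' @ 1: {1,3,4,5,8,9,10,12,13,14}
'a' @ 2: {9,13,14}
'b' @ 3: {15}  ✓accept
'b' @ 4: {}  — dead — no transitions
rest 'cd' ignored (set empty)
end set {} — state 15 not in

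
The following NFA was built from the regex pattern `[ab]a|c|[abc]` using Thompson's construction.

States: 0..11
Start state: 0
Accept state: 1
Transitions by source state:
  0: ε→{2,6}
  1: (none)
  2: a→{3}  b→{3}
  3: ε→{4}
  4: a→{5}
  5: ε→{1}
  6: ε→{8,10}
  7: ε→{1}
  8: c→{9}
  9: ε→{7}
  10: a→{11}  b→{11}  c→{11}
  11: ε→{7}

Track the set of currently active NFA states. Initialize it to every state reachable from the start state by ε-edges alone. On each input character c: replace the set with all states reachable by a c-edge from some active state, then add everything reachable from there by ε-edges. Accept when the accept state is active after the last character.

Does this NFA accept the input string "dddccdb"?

S₀ = ε-closure({0}) = {0,2,6,8,10}
'd' @ 1: {}  — no active states
rest 'ddccdb' ignored (set empty)
after full input: {}  (accept=1 not in)

Answer: REJECT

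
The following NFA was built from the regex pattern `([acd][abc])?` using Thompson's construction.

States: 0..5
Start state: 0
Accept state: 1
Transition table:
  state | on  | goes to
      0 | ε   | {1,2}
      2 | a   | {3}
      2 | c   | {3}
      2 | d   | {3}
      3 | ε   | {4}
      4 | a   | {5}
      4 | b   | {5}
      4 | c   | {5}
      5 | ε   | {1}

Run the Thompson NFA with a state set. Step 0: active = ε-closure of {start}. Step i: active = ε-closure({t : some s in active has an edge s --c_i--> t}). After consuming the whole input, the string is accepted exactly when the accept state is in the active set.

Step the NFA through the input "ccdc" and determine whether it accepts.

Answer: REJECT

Trace:
start: ε-closure({0}) = {0,1,2}
'c' @ 1: {3,4}
'c' @ 2: {1,5}  ✓accept
'd' @ 3: {}  — no active states
rest 'c' ignored (set empty)
final: {}; accept 1 not in set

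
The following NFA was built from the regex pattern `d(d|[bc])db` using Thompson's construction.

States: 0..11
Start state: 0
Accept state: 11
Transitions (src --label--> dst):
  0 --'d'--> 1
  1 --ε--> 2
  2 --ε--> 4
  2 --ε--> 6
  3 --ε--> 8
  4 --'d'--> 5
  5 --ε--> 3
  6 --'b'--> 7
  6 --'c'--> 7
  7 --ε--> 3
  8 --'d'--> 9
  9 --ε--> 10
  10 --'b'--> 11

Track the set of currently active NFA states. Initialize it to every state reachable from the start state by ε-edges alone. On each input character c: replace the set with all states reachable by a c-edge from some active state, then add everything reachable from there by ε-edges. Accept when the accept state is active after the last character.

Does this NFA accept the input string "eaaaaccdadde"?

Answer: REJECT

Derivation:
start: ε-closure({0}) = {0}
'e' @ 1: {}  — dead — no transitions
rest 'aaaaccdadde' ignored (set empty)
final: {}; accept 11 not in set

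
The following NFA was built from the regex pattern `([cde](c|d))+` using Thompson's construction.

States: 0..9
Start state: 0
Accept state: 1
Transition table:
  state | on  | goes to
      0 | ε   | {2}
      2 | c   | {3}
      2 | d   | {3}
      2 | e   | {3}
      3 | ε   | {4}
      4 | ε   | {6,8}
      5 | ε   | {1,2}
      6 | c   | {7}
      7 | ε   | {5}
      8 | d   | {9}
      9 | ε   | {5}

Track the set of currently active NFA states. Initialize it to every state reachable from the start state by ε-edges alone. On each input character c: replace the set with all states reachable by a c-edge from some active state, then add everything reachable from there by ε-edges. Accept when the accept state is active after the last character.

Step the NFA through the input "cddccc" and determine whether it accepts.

Answer: ACCEPT

Derivation:
start: ε-closure({0}) = {0,2}
'c' @ 1: {3,4,6,8}
'd' @ 2: {1,2,5,9}  [accepting]
'd' @ 3: {3,4,6,8}
'c' @ 4: {1,2,5,7}  [accepting]
'c' @ 5: {3,4,6,8}
'c' @ 6: {1,2,5,7}  [accepting]
final: {1,2,5,7}; accept 1 in set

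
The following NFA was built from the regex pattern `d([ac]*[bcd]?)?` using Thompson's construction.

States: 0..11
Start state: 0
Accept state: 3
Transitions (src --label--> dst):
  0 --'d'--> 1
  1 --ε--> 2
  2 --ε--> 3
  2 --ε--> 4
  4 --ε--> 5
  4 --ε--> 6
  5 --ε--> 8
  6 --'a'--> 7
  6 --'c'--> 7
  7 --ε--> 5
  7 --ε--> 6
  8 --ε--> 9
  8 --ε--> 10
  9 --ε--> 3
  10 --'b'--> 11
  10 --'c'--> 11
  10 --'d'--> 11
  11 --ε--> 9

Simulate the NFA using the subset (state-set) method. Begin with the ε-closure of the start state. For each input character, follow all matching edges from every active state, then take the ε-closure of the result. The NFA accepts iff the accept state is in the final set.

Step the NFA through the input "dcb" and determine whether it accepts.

Answer: ACCEPT

Trace:
initial (ε-close {0}): {0}
'd' @ 1: {1,2,3,4,5,6,8,9,10}  ✓accept
'c' @ 2: {3,5,6,7,8,9,10,11}  ✓accept
'b' @ 3: {3,9,11}  ✓accept
after full input: {3,9,11}  (accept=3 in)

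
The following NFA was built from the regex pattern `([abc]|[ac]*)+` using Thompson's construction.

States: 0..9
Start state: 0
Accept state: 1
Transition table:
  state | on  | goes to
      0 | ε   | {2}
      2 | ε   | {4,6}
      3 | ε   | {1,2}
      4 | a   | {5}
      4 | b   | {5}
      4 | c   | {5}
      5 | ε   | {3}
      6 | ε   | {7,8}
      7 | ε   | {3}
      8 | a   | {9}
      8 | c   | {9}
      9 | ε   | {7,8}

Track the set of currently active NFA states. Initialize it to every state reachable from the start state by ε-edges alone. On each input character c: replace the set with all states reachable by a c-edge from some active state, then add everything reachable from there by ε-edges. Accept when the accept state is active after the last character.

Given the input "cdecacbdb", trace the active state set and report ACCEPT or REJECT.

Answer: REJECT

Derivation:
S₀ = ε-closure({0}) = {0,1,2,3,4,6,7,8}
'c' @ 1: {1,2,3,4,5,6,7,8,9}  [accepting]
'd' @ 2: {}  — state set empty
rest 'ecacbdb' ignored (set empty)
final: {}; accept 1 not in set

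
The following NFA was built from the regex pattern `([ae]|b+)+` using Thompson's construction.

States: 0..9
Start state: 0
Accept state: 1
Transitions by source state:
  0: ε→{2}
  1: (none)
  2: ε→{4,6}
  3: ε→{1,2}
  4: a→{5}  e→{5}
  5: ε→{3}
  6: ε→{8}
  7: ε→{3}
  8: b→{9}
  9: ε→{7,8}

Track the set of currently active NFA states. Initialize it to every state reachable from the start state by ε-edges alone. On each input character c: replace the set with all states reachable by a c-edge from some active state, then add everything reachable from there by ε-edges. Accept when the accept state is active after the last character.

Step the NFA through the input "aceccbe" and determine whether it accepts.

Answer: REJECT

Steps:
S₀ = ε-closure({0}) = {0,2,4,6,8}
'a' @ 1: {1,2,3,4,5,6,8}  (accept∈set)
'c' @ 2: {}  — dead — no transitions
rest 'eccbe' ignored (set empty)
after full input: {}  (accept=1 not in)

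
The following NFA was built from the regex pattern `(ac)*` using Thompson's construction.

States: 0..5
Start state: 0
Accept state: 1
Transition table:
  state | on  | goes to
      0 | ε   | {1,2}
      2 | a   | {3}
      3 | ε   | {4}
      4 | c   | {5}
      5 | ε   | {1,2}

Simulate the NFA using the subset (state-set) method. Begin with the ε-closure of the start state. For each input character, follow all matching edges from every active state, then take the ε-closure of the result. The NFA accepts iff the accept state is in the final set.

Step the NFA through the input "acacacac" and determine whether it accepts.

initial (ε-close {0}): {0,1,2}
'a' @ 1: {3,4}
'c' @ 2: {1,2,5}  [accepting]
'a' @ 3: {3,4}
'c' @ 4: {1,2,5}  [accepting]
'a' @ 5: {3,4}
'c' @ 6: {1,2,5}  [accepting]
'a' @ 7: {3,4}
'c' @ 8: {1,2,5}  [accepting]
after full input: {1,2,5}  (accept=1 in)

Answer: ACCEPT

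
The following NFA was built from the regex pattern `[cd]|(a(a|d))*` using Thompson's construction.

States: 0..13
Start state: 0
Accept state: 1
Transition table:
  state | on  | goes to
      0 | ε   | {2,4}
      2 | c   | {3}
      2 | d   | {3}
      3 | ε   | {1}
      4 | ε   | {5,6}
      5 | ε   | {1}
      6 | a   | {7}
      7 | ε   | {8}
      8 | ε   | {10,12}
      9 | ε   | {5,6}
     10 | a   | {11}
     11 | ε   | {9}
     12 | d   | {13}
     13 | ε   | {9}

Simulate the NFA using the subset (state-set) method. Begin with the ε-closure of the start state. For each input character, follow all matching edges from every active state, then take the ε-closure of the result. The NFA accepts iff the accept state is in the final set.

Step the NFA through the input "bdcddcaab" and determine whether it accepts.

initial (ε-close {0}): {0,1,2,4,5,6}
'b' @ 1: {}  — dead — no transitions
rest 'dcddcaab' ignored (set empty)
after full input: {}  (accept=1 not in)

Answer: REJECT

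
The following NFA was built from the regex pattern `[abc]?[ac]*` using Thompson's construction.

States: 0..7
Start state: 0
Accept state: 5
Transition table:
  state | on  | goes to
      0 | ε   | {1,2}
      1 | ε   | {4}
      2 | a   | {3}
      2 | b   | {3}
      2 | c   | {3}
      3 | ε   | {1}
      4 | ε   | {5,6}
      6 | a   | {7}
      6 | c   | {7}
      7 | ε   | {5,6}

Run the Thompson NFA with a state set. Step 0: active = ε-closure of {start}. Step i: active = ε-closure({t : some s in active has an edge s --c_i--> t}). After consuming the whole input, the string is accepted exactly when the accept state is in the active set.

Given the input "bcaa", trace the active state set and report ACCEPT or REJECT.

S₀ = ε-closure({0}) = {0,1,2,4,5,6}
'b' @ 1: {1,3,4,5,6}  ✓accept
'c' @ 2: {5,6,7}  ✓accept
'a' @ 3: {5,6,7}  ✓accept
'a' @ 4: {5,6,7}  ✓accept
end set {5,6,7} — state 5 in

Answer: ACCEPT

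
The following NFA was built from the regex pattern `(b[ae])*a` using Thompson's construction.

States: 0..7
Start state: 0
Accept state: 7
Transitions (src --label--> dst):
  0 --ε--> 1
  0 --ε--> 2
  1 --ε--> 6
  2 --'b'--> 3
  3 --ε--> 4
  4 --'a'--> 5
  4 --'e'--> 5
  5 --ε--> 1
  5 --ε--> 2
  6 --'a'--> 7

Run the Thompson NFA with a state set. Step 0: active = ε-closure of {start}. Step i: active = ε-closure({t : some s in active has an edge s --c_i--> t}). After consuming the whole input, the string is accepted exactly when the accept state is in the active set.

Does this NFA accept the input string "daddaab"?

Answer: REJECT

Steps:
S₀ = ε-closure({0}) = {0,1,2,6}
'd' @ 1: {}  — dead — no transitions
rest 'addaab' ignored (set empty)
final: {}; accept 7 not in set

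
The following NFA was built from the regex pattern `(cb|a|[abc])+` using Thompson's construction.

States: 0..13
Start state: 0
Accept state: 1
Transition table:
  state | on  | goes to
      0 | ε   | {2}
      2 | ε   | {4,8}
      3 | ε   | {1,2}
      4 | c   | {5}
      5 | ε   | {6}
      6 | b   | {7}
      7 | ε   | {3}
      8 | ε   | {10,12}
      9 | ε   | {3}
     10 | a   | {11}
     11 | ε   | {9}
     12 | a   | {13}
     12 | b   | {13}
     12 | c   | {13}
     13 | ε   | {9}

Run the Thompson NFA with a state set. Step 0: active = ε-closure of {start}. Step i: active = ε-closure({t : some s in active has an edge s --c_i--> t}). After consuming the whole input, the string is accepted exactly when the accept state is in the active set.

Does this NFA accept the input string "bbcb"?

Answer: ACCEPT

Steps:
start: ε-closure({0}) = {0,2,4,8,10,12}
'b' @ 1: {1,2,3,4,8,9,10,12,13}  [accepting]
'b' @ 2: {1,2,3,4,8,9,10,12,13}  [accepting]
'c' @ 3: {1,2,3,4,5,6,8,9,10,12,13}  [accepting]
'b' @ 4: {1,2,3,4,7,8,9,10,12,13}  [accepting]
after full input: {1,2,3,4,7,8,9,10,12,13}  (accept=1 in)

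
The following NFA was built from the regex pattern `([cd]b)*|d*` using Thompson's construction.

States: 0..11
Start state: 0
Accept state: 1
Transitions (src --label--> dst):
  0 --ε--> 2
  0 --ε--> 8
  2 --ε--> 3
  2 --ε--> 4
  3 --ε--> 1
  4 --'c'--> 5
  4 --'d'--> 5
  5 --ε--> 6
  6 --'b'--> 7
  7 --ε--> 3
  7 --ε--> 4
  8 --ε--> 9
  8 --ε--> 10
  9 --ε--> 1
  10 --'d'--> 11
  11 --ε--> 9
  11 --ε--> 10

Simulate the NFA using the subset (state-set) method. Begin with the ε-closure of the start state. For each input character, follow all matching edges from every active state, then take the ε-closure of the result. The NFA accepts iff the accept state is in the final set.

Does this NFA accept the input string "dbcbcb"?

Answer: ACCEPT

Steps:
initial (ε-close {0}): {0,1,2,3,4,8,9,10}
'd' @ 1: {1,5,6,9,10,11}  ✓accept
'b' @ 2: {1,3,4,7}  ✓accept
'c' @ 3: {5,6}
'b' @ 4: {1,3,4,7}  ✓accept
'c' @ 5: {5,6}
'b' @ 6: {1,3,4,7}  ✓accept
final: {1,3,4,7}; accept 1 in set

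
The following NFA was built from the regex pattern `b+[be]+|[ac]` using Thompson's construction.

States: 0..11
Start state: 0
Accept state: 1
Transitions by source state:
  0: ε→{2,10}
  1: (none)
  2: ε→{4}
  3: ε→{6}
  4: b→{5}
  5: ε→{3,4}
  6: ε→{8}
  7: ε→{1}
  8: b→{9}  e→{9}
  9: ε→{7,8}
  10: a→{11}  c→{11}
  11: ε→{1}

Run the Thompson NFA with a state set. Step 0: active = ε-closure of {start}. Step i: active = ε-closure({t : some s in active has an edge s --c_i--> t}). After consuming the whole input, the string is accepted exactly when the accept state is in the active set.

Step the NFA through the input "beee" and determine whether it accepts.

start: ε-closure({0}) = {0,2,4,10}
'b' @ 1: {3,4,5,6,8}
'e' @ 2: {1,7,8,9}  [accepting]
'e' @ 3: {1,7,8,9}  [accepting]
'e' @ 4: {1,7,8,9}  [accepting]
final: {1,7,8,9}; accept 1 in set

Answer: ACCEPT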